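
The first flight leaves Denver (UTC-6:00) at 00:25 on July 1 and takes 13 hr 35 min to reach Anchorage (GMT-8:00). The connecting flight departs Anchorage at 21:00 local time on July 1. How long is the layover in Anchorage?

Convert departure to UTC: 00:25 + 6:00 = 06:25 UTC on Jul 1.
Add 13 hours and 35 minutes flight time → 20:00 UTC.
Anchorage is UTC−8:00, so local arrival = 20:00 − 8:00 = 12:00 on Jul 1.
Layover = 21:00 − 12:00 = 9 hours.

9 hours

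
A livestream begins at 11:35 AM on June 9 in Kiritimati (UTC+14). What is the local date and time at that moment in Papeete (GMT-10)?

11:35 AM on Jun 8

In UTC: 11:35 AM − 14:00 = 9:35 PM on Jun 8.
Papeete is UTC−10:00: 9:35 PM − 10:00 = 11:35 AM on Jun 8.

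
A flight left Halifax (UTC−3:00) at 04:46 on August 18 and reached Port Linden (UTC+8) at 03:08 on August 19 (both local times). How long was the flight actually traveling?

Port Linden is 11:00 ahead of Halifax.
Clock-face elapsed time (ignoring zones) is 22 hours 22 minutes.
Actual elapsed = 22 hours 22 minutes − 11:00 = 11 hours 22 minutes.

11 hours 22 minutes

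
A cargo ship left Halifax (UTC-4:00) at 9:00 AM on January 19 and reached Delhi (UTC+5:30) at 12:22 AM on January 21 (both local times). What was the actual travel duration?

29 hours 52 minutes

Delhi is 9:30 ahead of Halifax.
Clock-face elapsed time (ignoring zones) is 39 hours 22 minutes.
Actual elapsed = 39 hours 22 minutes − 9:30 = 29 hours 52 minutes.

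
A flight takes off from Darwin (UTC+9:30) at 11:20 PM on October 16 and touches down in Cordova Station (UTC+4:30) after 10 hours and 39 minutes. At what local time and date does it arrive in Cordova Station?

Cordova Station is 5:00 behind Darwin.
After 10 hours 39 minutes it is 9:59 AM (Oct 17) in Darwin.
Shift by the zone difference: 9:59 AM − 5:00 = 4:59 AM on Oct 17 in Cordova Station.

4:59 AM on October 17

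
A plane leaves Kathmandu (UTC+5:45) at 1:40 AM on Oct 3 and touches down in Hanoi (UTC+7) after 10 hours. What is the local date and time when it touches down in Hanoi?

Convert departure to UTC: 1:40 AM − 5:45 = 7:55 PM UTC on Oct 2.
Add 10 hours travel time → 5:55 AM UTC (Oct 3).
Hanoi is UTC+7:00, so local arrival = 5:55 AM + 7:00 = 12:55 PM on Oct 3.

12:55 PM on October 3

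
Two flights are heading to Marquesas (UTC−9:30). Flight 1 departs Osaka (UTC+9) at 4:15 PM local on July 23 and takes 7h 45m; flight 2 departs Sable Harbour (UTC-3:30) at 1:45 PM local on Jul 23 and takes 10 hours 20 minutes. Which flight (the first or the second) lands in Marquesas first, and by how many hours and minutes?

the first, by 12 hours 35 minutes

Flight 1 in UTC: 4:15 PM − 9:00 = 7:15 AM on Jul 23.
+7 hours and 45 minutes → arrive 3:00 PM UTC on Jul 23.
Flight 2 in UTC: 1:45 PM + 3:30 = 5:15 PM on Jul 23.
+10 hours 20 minutes → arrive 3:35 AM UTC on Jul 24.
Flight 1 lands earlier by 12 hours 35 minutes.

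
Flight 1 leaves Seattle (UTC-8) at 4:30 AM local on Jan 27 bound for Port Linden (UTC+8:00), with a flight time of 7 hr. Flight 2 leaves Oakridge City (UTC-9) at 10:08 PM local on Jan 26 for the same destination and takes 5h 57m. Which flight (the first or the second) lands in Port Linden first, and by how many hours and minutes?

the second, by 6 hours 25 minutes

Flight 1 in UTC: 4:30 AM + 8:00 = 12:30 PM on Jan 27.
+7 hours → arrive 7:30 PM UTC on Jan 27.
Flight 2 in UTC: 10:08 PM + 9:00 = 7:08 AM on Jan 27.
+5 hours 57 minutes → arrive 1:05 PM UTC on Jan 27.
Flight 2 lands earlier by 6 hours 25 minutes.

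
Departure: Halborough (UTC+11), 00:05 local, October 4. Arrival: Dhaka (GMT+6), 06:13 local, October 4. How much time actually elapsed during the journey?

11 hours 8 minutes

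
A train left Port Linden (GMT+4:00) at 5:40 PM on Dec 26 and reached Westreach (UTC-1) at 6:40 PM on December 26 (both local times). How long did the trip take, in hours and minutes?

6 hours

Departure in UTC: 5:40 PM − 4:00 = 1:40 PM on Dec 26.
Arrival in UTC: 6:40 PM + 1:00 = 7:40 PM on Dec 26.
Elapsed = 7:40 PM − 1:40 PM = 6 hours.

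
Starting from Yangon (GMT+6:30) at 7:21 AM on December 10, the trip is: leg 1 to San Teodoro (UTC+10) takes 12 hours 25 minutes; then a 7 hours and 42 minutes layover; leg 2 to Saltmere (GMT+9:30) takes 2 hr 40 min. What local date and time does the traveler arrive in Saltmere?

9:08 AM on December 11

Convert departure to UTC: 7:21 AM − 6:30 = 12:51 AM UTC on Dec 10.
Add 12 hours 25 minutes leg 1 → 1:16 PM UTC.
Add 7 hours 42 minutes layover in San Teodoro → 8:58 PM UTC.
Add 2 hours and 40 minutes leg 2 → 11:38 PM UTC.
Saltmere is UTC+9:30, so local arrival = 11:38 PM + 9:30 = 9:08 AM on Dec 11.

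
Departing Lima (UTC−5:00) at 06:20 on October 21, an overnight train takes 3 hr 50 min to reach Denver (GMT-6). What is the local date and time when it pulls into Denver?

09:10 on October 21

Denver is 1:00 behind Lima.
After 3 hours and 50 minutes it is 10:10 in Lima.
Shift by the zone difference: 10:10 − 1:00 = 09:10 on Oct 21 in Denver.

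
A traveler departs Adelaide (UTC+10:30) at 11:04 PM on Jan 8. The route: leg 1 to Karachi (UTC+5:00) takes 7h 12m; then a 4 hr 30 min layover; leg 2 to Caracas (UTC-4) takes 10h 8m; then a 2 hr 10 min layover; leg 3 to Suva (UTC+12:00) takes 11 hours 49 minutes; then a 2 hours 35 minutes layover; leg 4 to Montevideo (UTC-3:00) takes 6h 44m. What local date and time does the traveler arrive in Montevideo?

6:42 AM on Jan 10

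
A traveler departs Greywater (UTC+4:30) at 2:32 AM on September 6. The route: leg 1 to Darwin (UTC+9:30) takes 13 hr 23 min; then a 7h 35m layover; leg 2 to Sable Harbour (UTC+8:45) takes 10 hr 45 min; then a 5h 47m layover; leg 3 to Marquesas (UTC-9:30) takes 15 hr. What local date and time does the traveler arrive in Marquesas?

Convert departure to UTC: 2:32 AM − 4:30 = 10:02 PM UTC on Sep 5.
Add 13 hours 23 minutes leg 1 → 11:25 AM UTC (Sep 6).
Add 7 hours 35 minutes layover in Darwin → 7:00 PM UTC.
Add 10 hours and 45 minutes leg 2 → 5:45 AM UTC (Sep 7).
Add 5 hours and 47 minutes layover in Sable Harbour → 11:32 AM UTC.
Add 15 hours leg 3 → 2:32 AM UTC (Sep 8).
Marquesas is UTC−9:30, so local arrival = 2:32 AM − 9:30 = 5:02 PM on Sep 7.

5:02 PM on September 7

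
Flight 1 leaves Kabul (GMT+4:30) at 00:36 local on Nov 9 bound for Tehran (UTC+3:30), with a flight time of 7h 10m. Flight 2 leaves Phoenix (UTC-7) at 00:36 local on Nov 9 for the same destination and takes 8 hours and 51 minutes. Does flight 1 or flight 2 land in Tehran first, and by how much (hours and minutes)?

Flight 1 in UTC: 00:36 − 4:30 = 20:06 on Nov 8.
+7 hours and 10 minutes → arrive 03:16 UTC on Nov 9.
Flight 2 in UTC: 00:36 + 7:00 = 07:36 on Nov 9.
+8 hours and 51 minutes → arrive 16:27 UTC on Nov 9.
Flight 1 lands earlier by 13 hours 11 minutes.

the first, by 13 hours 11 minutes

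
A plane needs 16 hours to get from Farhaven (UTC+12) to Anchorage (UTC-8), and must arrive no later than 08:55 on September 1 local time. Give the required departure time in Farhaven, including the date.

12:55 on September 1

Target arrival in UTC: 08:55 + 8:00 = 16:55 on Sep 1.
Subtract 16 hours → departure 00:55 UTC on Sep 1.
Farhaven is UTC+12:00: 00:55 + 12:00 = 12:55 on Sep 1.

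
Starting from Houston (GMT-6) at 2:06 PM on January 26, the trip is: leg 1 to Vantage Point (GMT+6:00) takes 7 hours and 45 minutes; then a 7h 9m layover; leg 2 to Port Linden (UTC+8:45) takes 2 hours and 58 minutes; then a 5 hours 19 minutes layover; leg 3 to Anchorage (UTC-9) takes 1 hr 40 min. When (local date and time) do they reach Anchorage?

Convert departure to UTC: 2:06 PM + 6:00 = 8:06 PM UTC on Jan 26.
Add 7 hours and 45 minutes leg 1 → 3:51 AM UTC (Jan 27).
Add 7 hours 9 minutes layover in Vantage Point → 11:00 AM UTC.
Add 2 hours 58 minutes leg 2 → 1:58 PM UTC.
Add 5 hours 19 minutes layover in Port Linden → 7:17 PM UTC.
Add 1 hour 40 minutes leg 3 → 8:57 PM UTC.
Anchorage is UTC−9:00, so local arrival = 8:57 PM − 9:00 = 11:57 AM on Jan 27.

11:57 AM on January 27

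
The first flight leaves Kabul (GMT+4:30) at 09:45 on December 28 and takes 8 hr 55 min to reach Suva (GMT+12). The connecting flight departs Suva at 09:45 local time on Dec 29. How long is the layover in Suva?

Convert departure to UTC: 09:45 − 4:30 = 05:15 UTC on Dec 28.
Add 8 hours 55 minutes flight time → 14:10 UTC.
Suva is UTC+12:00, so local arrival = 14:10 + 12:00 = 02:10 on Dec 29.
Layover = 09:45 − 02:10 = 7 hours 35 minutes.

7 hours 35 minutes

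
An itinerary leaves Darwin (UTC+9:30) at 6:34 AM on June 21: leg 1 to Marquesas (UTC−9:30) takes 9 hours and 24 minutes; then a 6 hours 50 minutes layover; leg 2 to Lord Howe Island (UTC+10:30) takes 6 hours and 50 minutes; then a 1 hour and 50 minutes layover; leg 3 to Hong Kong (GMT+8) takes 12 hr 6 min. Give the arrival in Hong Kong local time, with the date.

6:04 PM on June 22

Convert departure to UTC: 6:34 AM − 9:30 = 9:04 PM UTC on Jun 20.
Add 9 hours and 24 minutes leg 1 → 6:28 AM UTC (Jun 21).
Add 6 hours and 50 minutes layover in Marquesas → 1:18 PM UTC.
Add 6 hours 50 minutes leg 2 → 8:08 PM UTC.
Add 1 hour 50 minutes layover in Lord Howe Island → 9:58 PM UTC.
Add 12 hours 6 minutes leg 3 → 10:04 AM UTC (Jun 22).
Hong Kong is UTC+8:00, so local arrival = 10:04 AM + 8:00 = 6:04 PM on Jun 22.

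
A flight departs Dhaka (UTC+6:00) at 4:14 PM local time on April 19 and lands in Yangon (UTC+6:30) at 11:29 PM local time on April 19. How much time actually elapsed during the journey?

6 hours 45 minutes

Yangon is 0:30 ahead of Dhaka.
Clock-face elapsed time (ignoring zones) is 7 hours 15 minutes.
Actual elapsed = 7 hours 15 minutes − 0:30 = 6 hours 45 minutes.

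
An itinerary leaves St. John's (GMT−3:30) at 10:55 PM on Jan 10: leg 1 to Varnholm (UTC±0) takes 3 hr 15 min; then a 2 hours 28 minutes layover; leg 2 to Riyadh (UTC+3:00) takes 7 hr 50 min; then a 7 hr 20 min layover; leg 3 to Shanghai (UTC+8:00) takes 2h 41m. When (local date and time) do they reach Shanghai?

9:59 AM on January 12

Convert departure to UTC: 10:55 PM + 3:30 = 2:25 AM UTC on Jan 11.
Add 3 hours and 15 minutes leg 1 → 5:40 AM UTC.
Add 2 hours and 28 minutes layover in Varnholm → 8:08 AM UTC.
Add 7 hours 50 minutes leg 2 → 3:58 PM UTC.
Add 7 hours and 20 minutes layover in Riyadh → 11:18 PM UTC.
Add 2 hours 41 minutes leg 3 → 1:59 AM UTC (Jan 12).
Shanghai is UTC+8:00, so local arrival = 1:59 AM + 8:00 = 9:59 AM on Jan 12.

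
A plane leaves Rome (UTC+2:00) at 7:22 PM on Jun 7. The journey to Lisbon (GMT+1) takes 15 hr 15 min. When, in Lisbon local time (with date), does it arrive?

Convert departure to UTC: 7:22 PM − 2:00 = 5:22 PM UTC on Jun 7.
Add 15 hours and 15 minutes travel time → 8:37 AM UTC (Jun 8).
Lisbon is UTC+1:00, so local arrival = 8:37 AM + 1:00 = 9:37 AM on Jun 8.

9:37 AM on June 8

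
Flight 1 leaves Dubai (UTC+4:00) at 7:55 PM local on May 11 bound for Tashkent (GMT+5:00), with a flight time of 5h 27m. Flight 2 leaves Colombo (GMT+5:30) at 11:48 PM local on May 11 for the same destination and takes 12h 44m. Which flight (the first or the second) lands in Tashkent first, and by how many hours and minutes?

Flight 1 in UTC: 7:55 PM − 4:00 = 3:55 PM on May 11.
+5 hours 27 minutes → arrive 9:22 PM UTC on May 11.
Flight 2 in UTC: 11:48 PM − 5:30 = 6:18 PM on May 11.
+12 hours 44 minutes → arrive 7:02 AM UTC on May 12.
Flight 1 lands earlier by 9 hours 40 minutes.

the first, by 9 hours 40 minutes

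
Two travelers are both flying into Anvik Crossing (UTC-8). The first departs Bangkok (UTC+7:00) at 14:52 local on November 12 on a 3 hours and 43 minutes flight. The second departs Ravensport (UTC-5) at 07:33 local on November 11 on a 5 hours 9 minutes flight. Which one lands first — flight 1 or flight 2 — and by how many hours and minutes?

the second, by 17 hours 53 minutes

Flight 1 in UTC: 14:52 − 7:00 = 07:52 on Nov 12.
+3 hours 43 minutes → arrive 11:35 UTC on Nov 12.
Flight 2 in UTC: 07:33 + 5:00 = 12:33 on Nov 11.
+5 hours and 9 minutes → arrive 17:42 UTC on Nov 11.
Flight 2 lands earlier by 17 hours 53 minutes.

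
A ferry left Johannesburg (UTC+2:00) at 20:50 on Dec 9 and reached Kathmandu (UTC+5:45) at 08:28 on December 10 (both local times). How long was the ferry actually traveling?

Departure in UTC: 20:50 − 2:00 = 18:50 on Dec 9.
Arrival in UTC: 08:28 − 5:45 = 02:43 on Dec 10.
Elapsed = 02:43 − 18:50 (+1 day) = 7 hours 53 minutes.

7 hours 53 minutes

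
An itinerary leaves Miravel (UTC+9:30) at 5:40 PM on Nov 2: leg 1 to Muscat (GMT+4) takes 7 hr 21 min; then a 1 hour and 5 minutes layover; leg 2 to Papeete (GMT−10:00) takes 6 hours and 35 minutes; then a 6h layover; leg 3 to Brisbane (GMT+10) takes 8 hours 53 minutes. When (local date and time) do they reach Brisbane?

12:04 AM on Nov 4

Convert departure to UTC: 5:40 PM − 9:30 = 8:10 AM UTC on Nov 2.
Add 7 hours and 21 minutes leg 1 → 3:31 PM UTC.
Add 1 hour and 5 minutes layover in Muscat → 4:36 PM UTC.
Add 6 hours 35 minutes leg 2 → 11:11 PM UTC.
Add 6 hours layover in Papeete → 5:11 AM UTC (Nov 3).
Add 8 hours and 53 minutes leg 3 → 2:04 PM UTC.
Brisbane is UTC+10:00, so local arrival = 2:04 PM + 10:00 = 12:04 AM on Nov 4.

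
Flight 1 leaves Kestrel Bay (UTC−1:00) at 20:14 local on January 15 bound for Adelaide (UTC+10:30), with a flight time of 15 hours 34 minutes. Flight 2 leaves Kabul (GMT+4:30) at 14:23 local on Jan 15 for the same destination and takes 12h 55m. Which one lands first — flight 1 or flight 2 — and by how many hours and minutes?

Flight 1 in UTC: 20:14 + 1:00 = 21:14 on Jan 15.
+15 hours 34 minutes → arrive 12:48 UTC on Jan 16.
Flight 2 in UTC: 14:23 − 4:30 = 09:53 on Jan 15.
+12 hours and 55 minutes → arrive 22:48 UTC on Jan 15.
Flight 2 lands earlier by 14 hours.

the second, by 14 hours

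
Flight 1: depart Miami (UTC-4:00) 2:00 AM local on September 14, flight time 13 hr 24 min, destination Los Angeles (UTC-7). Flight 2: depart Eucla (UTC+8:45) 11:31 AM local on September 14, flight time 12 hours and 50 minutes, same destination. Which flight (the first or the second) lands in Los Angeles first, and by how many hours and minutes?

the second, by 3 hours 48 minutes

Flight 1 in UTC: 2:00 AM + 4:00 = 6:00 AM on Sep 14.
+13 hours and 24 minutes → arrive 7:24 PM UTC on Sep 14.
Flight 2 in UTC: 11:31 AM − 8:45 = 2:46 AM on Sep 14.
+12 hours 50 minutes → arrive 3:36 PM UTC on Sep 14.
Flight 2 lands earlier by 3 hours 48 minutes.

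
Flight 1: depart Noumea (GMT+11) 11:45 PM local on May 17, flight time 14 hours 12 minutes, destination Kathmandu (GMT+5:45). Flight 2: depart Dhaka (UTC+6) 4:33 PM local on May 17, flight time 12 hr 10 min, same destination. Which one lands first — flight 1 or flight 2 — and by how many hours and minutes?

Flight 1 in UTC: 11:45 PM − 11:00 = 12:45 PM on May 17.
+14 hours and 12 minutes → arrive 2:57 AM UTC on May 18.
Flight 2 in UTC: 4:33 PM − 6:00 = 10:33 AM on May 17.
+12 hours 10 minutes → arrive 10:43 PM UTC on May 17.
Flight 2 lands earlier by 4 hours 14 minutes.

the second, by 4 hours 14 minutes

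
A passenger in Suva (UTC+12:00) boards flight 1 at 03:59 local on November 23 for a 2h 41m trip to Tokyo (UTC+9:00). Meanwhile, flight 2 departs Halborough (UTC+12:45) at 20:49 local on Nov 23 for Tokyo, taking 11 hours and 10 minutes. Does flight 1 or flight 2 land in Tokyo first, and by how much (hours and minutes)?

Flight 1 in UTC: 03:59 − 12:00 = 15:59 on Nov 22.
+2 hours and 41 minutes → arrive 18:40 UTC on Nov 22.
Flight 2 in UTC: 20:49 − 12:45 = 08:04 on Nov 23.
+11 hours and 10 minutes → arrive 19:14 UTC on Nov 23.
Flight 1 lands earlier by 24 hours 34 minutes.

the first, by 24 hours 34 minutes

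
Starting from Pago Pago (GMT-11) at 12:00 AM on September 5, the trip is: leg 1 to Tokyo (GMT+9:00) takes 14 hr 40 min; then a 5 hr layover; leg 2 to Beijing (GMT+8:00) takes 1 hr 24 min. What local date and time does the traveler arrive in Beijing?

4:04 PM on Sep 6

Convert departure to UTC: 12:00 AM + 11:00 = 11:00 AM UTC on Sep 5.
Add 14 hours 40 minutes leg 1 → 1:40 AM UTC (Sep 6).
Add 5 hours layover in Tokyo → 6:40 AM UTC.
Add 1 hour and 24 minutes leg 2 → 8:04 AM UTC.
Beijing is UTC+8:00, so local arrival = 8:04 AM + 8:00 = 4:04 PM on Sep 6.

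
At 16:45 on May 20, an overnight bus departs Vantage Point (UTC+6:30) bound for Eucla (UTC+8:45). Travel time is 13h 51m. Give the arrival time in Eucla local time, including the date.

08:51 on May 21

Convert departure to UTC: 16:45 − 6:30 = 10:15 UTC on May 20.
Add 13 hours 51 minutes travel time → 00:06 UTC (May 21).
Eucla is UTC+8:45, so local arrival = 00:06 + 8:45 = 08:51 on May 21.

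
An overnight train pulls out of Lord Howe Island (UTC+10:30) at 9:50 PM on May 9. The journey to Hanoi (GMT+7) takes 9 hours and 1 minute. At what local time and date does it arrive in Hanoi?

Convert departure to UTC: 9:50 PM − 10:30 = 11:20 AM UTC on May 9.
Add 9 hours and 1 minute travel time → 8:21 PM UTC.
Hanoi is UTC+7:00, so local arrival = 8:21 PM + 7:00 = 3:21 AM on May 10.

3:21 AM on May 10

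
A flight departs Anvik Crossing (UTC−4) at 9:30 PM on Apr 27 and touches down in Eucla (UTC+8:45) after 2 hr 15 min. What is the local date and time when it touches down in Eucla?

Convert departure to UTC: 9:30 PM + 4:00 = 1:30 AM UTC on Apr 28.
Add 2 hours and 15 minutes travel time → 3:45 AM UTC.
Eucla is UTC+8:45, so local arrival = 3:45 AM + 8:45 = 12:30 PM on Apr 28.

12:30 PM on April 28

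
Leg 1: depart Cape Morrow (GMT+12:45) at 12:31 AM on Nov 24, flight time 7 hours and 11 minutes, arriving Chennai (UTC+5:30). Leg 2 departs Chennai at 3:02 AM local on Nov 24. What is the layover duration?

2 hours 35 minutes

Convert departure to UTC: 12:31 AM − 12:45 = 11:46 AM UTC on Nov 23.
Add 7 hours and 11 minutes flight time → 6:57 PM UTC.
Chennai is UTC+5:30, so local arrival = 6:57 PM + 5:30 = 12:27 AM on Nov 24.
Layover = 3:02 AM − 12:27 AM = 2 hours 35 minutes.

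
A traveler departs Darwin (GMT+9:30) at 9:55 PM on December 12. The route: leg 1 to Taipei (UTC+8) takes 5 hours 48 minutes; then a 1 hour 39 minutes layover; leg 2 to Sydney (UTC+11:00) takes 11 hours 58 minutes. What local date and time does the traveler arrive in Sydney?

6:50 PM on December 13

Convert departure to UTC: 9:55 PM − 9:30 = 12:25 PM UTC on Dec 12.
Add 5 hours 48 minutes leg 1 → 6:13 PM UTC.
Add 1 hour 39 minutes layover in Taipei → 7:52 PM UTC.
Add 11 hours 58 minutes leg 2 → 7:50 AM UTC (Dec 13).
Sydney is UTC+11:00, so local arrival = 7:50 AM + 11:00 = 6:50 PM on Dec 13.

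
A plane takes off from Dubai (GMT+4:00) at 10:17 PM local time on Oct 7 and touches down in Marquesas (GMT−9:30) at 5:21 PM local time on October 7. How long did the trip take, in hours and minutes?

Departure in UTC: 10:17 PM − 4:00 = 6:17 PM on Oct 7.
Arrival in UTC: 5:21 PM + 9:30 = 2:51 AM on Oct 8.
Elapsed = 2:51 AM − 6:17 PM (+1 day) = 8 hours 34 minutes.

8 hours 34 minutes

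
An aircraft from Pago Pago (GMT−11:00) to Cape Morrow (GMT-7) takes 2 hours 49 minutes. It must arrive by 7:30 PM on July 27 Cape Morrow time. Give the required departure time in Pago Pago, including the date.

12:41 PM on July 27

Target arrival in UTC: 7:30 PM + 7:00 = 2:30 AM on Jul 28.
Subtract 2 hours 49 minutes → departure 11:41 PM UTC on Jul 27.
Pago Pago is UTC−11:00: 11:41 PM − 11:00 = 12:41 PM on Jul 27.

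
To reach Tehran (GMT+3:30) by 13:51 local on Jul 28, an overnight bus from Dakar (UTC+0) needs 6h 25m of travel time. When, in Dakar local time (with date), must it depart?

Target arrival in UTC: 13:51 − 3:30 = 10:21 on Jul 28.
Subtract 6 hours and 25 minutes → departure 03:56 UTC on Jul 28.
Dakar is UTC+0, so departure is 03:56 on Jul 28.

03:56 on July 28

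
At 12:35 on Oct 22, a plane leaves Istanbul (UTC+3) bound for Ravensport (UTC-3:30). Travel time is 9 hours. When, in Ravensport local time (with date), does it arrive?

Convert departure to UTC: 12:35 − 3:00 = 09:35 UTC on Oct 22.
Add 9 hours travel time → 18:35 UTC.
Ravensport is UTC−3:30, so local arrival = 18:35 − 3:30 = 15:05 on Oct 22.

15:05 on Oct 22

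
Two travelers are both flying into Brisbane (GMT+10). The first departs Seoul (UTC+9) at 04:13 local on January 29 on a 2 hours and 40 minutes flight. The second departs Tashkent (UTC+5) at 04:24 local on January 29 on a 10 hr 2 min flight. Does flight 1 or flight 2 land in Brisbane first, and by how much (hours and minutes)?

the first, by 11 hours 33 minutes

Flight 1 in UTC: 04:13 − 9:00 = 19:13 on Jan 28.
+2 hours and 40 minutes → arrive 21:53 UTC on Jan 28.
Flight 2 in UTC: 04:24 − 5:00 = 23:24 on Jan 28.
+10 hours 2 minutes → arrive 09:26 UTC on Jan 29.
Flight 1 lands earlier by 11 hours 33 minutes.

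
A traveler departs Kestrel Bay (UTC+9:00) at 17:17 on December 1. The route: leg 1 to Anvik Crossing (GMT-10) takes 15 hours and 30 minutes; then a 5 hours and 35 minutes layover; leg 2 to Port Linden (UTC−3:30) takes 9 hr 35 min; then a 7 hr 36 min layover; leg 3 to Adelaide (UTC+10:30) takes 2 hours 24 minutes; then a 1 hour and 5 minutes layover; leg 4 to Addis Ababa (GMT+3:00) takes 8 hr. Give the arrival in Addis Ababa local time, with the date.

13:02 on Dec 3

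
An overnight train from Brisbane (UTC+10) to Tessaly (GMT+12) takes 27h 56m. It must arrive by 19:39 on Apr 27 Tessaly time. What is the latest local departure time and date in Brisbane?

13:43 on Apr 26

Target arrival in UTC: 19:39 − 12:00 = 07:39 on Apr 27.
Subtract 27 hours and 56 minutes → departure 03:43 UTC on Apr 26.
Brisbane is UTC+10:00: 03:43 + 10:00 = 13:43 on Apr 26.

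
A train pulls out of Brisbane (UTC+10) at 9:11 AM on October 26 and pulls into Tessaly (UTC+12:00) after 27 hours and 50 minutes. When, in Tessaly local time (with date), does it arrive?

3:01 PM on October 27

Convert departure to UTC: 9:11 AM − 10:00 = 11:11 PM UTC on Oct 25.
Add 27 hours 50 minutes travel time → 3:01 AM UTC (Oct 27).
Tessaly is UTC+12:00, so local arrival = 3:01 AM + 12:00 = 3:01 PM on Oct 27.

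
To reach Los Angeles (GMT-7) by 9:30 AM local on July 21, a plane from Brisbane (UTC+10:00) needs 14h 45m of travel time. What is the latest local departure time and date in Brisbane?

11:45 AM on Jul 21

Target arrival in UTC: 9:30 AM + 7:00 = 4:30 PM on Jul 21.
Subtract 14 hours and 45 minutes → departure 1:45 AM UTC on Jul 21.
Brisbane is UTC+10:00: 1:45 AM + 10:00 = 11:45 AM on Jul 21.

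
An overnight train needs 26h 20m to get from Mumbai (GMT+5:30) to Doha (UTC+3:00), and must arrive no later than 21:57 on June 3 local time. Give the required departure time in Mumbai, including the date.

Target arrival in UTC: 21:57 − 3:00 = 18:57 on Jun 3.
Subtract 26 hours and 20 minutes → departure 16:37 UTC on Jun 2.
Mumbai is UTC+5:30: 16:37 + 5:30 = 22:07 on Jun 2.

22:07 on June 2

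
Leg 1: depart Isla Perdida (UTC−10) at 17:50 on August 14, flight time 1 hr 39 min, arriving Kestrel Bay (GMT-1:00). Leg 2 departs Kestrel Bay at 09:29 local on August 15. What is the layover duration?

5 hours

Convert departure to UTC: 17:50 + 10:00 = 03:50 UTC on Aug 15.
Add 1 hour 39 minutes flight time → 05:29 UTC.
Kestrel Bay is UTC−1:00, so local arrival = 05:29 − 1:00 = 04:29 on Aug 15.
Layover = 09:29 − 04:29 = 5 hours.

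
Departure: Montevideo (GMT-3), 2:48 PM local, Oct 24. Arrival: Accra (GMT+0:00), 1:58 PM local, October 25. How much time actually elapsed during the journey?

20 hours 10 minutes

Accra is 3:00 ahead of Montevideo.
Clock-face elapsed time (ignoring zones) is 23 hours 10 minutes.
Actual elapsed = 23 hours 10 minutes − 3:00 = 20 hours 10 minutes.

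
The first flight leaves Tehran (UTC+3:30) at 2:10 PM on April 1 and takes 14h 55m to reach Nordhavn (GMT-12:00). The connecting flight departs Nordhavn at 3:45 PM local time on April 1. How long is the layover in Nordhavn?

2 hours 10 minutes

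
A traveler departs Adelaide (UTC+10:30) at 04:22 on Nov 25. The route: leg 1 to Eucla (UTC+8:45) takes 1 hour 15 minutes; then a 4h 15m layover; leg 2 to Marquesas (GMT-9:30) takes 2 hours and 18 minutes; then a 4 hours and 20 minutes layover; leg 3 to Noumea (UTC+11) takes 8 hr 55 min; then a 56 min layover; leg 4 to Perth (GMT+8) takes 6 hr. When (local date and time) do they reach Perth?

Convert departure to UTC: 04:22 − 10:30 = 17:52 UTC on Nov 24.
Add 1 hour and 15 minutes leg 1 → 19:07 UTC.
Add 4 hours and 15 minutes layover in Eucla → 23:22 UTC.
Add 2 hours and 18 minutes leg 2 → 01:40 UTC (Nov 25).
Add 4 hours 20 minutes layover in Marquesas → 06:00 UTC.
Add 8 hours and 55 minutes leg 3 → 14:55 UTC.
Add 56 minutes layover in Noumea → 15:51 UTC.
Add 6 hours leg 4 → 21:51 UTC.
Perth is UTC+8:00, so local arrival = 21:51 + 8:00 = 05:51 on Nov 26.

05:51 on November 26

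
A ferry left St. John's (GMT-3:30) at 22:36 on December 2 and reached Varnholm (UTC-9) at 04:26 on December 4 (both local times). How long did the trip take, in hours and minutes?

35 hours 20 minutes

Varnholm is 5:30 behind St. John's.
Clock-face elapsed time (ignoring zones) is 29 hours 50 minutes.
Actual elapsed = 29 hours 50 minutes + 5:30 = 35 hours 20 minutes.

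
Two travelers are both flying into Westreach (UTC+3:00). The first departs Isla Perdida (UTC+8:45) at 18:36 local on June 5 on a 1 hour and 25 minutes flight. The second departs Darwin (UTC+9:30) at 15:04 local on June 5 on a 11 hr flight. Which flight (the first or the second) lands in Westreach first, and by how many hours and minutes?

the first, by 5 hours 18 minutes

Flight 1 in UTC: 18:36 − 8:45 = 09:51 on Jun 5.
+1 hour 25 minutes → arrive 11:16 UTC on Jun 5.
Flight 2 in UTC: 15:04 − 9:30 = 05:34 on Jun 5.
+11 hours → arrive 16:34 UTC on Jun 5.
Flight 1 lands earlier by 5 hours 18 minutes.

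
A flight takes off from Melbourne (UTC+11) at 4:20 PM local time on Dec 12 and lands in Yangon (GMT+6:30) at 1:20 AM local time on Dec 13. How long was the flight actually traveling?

13 hours 30 minutes

Departure in UTC: 4:20 PM − 11:00 = 5:20 AM on Dec 12.
Arrival in UTC: 1:20 AM − 6:30 = 6:50 PM on Dec 12.
Elapsed = 6:50 PM − 5:20 AM = 13 hours 30 minutes.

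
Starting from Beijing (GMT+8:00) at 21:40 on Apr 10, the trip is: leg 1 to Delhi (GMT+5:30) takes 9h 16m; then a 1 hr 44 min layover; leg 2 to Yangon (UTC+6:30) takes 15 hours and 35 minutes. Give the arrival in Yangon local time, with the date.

22:45 on Apr 11

Convert departure to UTC: 21:40 − 8:00 = 13:40 UTC on Apr 10.
Add 9 hours 16 minutes leg 1 → 22:56 UTC.
Add 1 hour and 44 minutes layover in Delhi → 00:40 UTC (Apr 11).
Add 15 hours 35 minutes leg 2 → 16:15 UTC.
Yangon is UTC+6:30, so local arrival = 16:15 + 6:30 = 22:45 on Apr 11.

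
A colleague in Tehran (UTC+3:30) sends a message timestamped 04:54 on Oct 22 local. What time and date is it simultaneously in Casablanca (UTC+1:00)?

02:24 on October 22

In UTC: 04:54 − 3:30 = 01:24 on Oct 22.
Casablanca is UTC+1:00: 01:24 + 1:00 = 02:24 on Oct 22.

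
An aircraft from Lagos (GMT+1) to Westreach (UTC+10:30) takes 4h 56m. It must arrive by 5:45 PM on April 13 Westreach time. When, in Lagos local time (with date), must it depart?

Target arrival in UTC: 5:45 PM − 10:30 = 7:15 AM on Apr 13.
Subtract 4 hours 56 minutes → departure 2:19 AM UTC on Apr 13.
Lagos is UTC+1:00: 2:19 AM + 1:00 = 3:19 AM on Apr 13.

3:19 AM on April 13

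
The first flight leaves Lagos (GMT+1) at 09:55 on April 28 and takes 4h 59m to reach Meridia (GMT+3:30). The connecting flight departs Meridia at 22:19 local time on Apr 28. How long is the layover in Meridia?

Convert departure to UTC: 09:55 − 1:00 = 08:55 UTC on Apr 28.
Add 4 hours and 59 minutes flight time → 13:54 UTC.
Meridia is UTC+3:30, so local arrival = 13:54 + 3:30 = 17:24 on Apr 28.
Layover = 22:19 − 17:24 = 4 hours 55 minutes.

4 hours 55 minutes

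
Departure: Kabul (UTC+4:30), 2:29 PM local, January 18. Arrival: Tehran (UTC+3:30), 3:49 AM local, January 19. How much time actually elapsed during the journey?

14 hours 20 minutes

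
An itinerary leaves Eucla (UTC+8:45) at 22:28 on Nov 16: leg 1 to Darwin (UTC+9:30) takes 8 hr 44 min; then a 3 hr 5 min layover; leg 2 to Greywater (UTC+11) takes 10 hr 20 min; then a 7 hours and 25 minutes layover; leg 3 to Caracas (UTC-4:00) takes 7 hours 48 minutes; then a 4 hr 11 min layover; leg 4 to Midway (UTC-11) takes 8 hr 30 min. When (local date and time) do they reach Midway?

04:46 on Nov 18

Convert departure to UTC: 22:28 − 8:45 = 13:43 UTC on Nov 16.
Add 8 hours and 44 minutes leg 1 → 22:27 UTC.
Add 3 hours 5 minutes layover in Darwin → 01:32 UTC (Nov 17).
Add 10 hours 20 minutes leg 2 → 11:52 UTC.
Add 7 hours 25 minutes layover in Greywater → 19:17 UTC.
Add 7 hours and 48 minutes leg 3 → 03:05 UTC (Nov 18).
Add 4 hours 11 minutes layover in Caracas → 07:16 UTC.
Add 8 hours 30 minutes leg 4 → 15:46 UTC.
Midway is UTC−11:00, so local arrival = 15:46 − 11:00 = 04:46 on Nov 18.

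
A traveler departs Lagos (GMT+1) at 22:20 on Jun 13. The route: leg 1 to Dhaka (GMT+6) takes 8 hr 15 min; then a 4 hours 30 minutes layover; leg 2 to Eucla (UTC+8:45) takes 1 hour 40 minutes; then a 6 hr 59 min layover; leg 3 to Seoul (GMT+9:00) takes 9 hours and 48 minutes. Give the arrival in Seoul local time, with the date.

13:32 on June 15

Convert departure to UTC: 22:20 − 1:00 = 21:20 UTC on Jun 13.
Add 8 hours and 15 minutes leg 1 → 05:35 UTC (Jun 14).
Add 4 hours and 30 minutes layover in Dhaka → 10:05 UTC.
Add 1 hour 40 minutes leg 2 → 11:45 UTC.
Add 6 hours and 59 minutes layover in Eucla → 18:44 UTC.
Add 9 hours 48 minutes leg 3 → 04:32 UTC (Jun 15).
Seoul is UTC+9:00, so local arrival = 04:32 + 9:00 = 13:32 on Jun 15.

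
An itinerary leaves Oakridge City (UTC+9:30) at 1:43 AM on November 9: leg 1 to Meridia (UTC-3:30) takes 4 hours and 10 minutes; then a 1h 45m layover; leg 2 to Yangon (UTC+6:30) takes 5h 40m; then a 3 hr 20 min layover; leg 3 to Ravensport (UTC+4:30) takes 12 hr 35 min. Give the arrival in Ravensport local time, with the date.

Convert departure to UTC: 1:43 AM − 9:30 = 4:13 PM UTC on Nov 8.
Add 4 hours 10 minutes leg 1 → 8:23 PM UTC.
Add 1 hour 45 minutes layover in Meridia → 10:08 PM UTC.
Add 5 hours and 40 minutes leg 2 → 3:48 AM UTC (Nov 9).
Add 3 hours 20 minutes layover in Yangon → 7:08 AM UTC.
Add 12 hours 35 minutes leg 3 → 7:43 PM UTC.
Ravensport is UTC+4:30, so local arrival = 7:43 PM + 4:30 = 12:13 AM on Nov 10.

12:13 AM on Nov 10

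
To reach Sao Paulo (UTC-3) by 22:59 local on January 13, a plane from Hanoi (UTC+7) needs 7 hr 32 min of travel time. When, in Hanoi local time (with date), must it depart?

Target arrival in UTC: 22:59 + 3:00 = 01:59 on Jan 14.
Subtract 7 hours 32 minutes → departure 18:27 UTC on Jan 13.
Hanoi is UTC+7:00: 18:27 + 7:00 = 01:27 on Jan 14.

01:27 on January 14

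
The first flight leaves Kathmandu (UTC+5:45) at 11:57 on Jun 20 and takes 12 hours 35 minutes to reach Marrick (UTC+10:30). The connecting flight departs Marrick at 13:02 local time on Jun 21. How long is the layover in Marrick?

Convert departure to UTC: 11:57 − 5:45 = 06:12 UTC on Jun 20.
Add 12 hours 35 minutes flight time → 18:47 UTC.
Marrick is UTC+10:30, so local arrival = 18:47 + 10:30 = 05:17 on Jun 21.
Layover = 13:02 − 05:17 = 7 hours 45 minutes.

7 hours 45 minutes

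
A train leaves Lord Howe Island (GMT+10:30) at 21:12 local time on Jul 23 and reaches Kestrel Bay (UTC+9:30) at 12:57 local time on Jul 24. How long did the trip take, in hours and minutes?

16 hours 45 minutes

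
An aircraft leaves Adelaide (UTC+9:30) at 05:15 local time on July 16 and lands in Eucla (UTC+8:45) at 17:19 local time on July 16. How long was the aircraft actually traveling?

Departure in UTC: 05:15 − 9:30 = 19:45 on Jul 15.
Arrival in UTC: 17:19 − 8:45 = 08:34 on Jul 16.
Elapsed = 08:34 − 19:45 (+1 day) = 12 hours 49 minutes.

12 hours 49 minutes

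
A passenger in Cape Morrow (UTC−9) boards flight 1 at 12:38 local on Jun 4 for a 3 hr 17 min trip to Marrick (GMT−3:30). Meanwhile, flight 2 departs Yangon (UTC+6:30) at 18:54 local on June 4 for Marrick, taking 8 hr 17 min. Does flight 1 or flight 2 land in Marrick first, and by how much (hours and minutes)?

Flight 1 in UTC: 12:38 + 9:00 = 21:38 on Jun 4.
+3 hours 17 minutes → arrive 00:55 UTC on Jun 5.
Flight 2 in UTC: 18:54 − 6:30 = 12:24 on Jun 4.
+8 hours and 17 minutes → arrive 20:41 UTC on Jun 4.
Flight 2 lands earlier by 4 hours 14 minutes.

the second, by 4 hours 14 minutes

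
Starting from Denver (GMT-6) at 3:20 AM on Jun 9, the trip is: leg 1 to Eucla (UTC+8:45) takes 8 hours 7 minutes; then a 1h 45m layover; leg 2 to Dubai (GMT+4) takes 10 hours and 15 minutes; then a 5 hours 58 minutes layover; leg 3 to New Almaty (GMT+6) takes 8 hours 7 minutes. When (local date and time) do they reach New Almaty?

1:32 AM on June 11

Convert departure to UTC: 3:20 AM + 6:00 = 9:20 AM UTC on Jun 9.
Add 8 hours and 7 minutes leg 1 → 5:27 PM UTC.
Add 1 hour 45 minutes layover in Eucla → 7:12 PM UTC.
Add 10 hours 15 minutes leg 2 → 5:27 AM UTC (Jun 10).
Add 5 hours and 58 minutes layover in Dubai → 11:25 AM UTC.
Add 8 hours and 7 minutes leg 3 → 7:32 PM UTC.
New Almaty is UTC+6:00, so local arrival = 7:32 PM + 6:00 = 1:32 AM on Jun 11.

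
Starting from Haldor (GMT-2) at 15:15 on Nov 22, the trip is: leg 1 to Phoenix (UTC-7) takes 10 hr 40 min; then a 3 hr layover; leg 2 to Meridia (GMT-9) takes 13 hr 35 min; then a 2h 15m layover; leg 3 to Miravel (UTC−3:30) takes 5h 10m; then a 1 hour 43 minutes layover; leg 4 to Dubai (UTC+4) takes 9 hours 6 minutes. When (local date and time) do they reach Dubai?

18:44 on Nov 24

Convert departure to UTC: 15:15 + 2:00 = 17:15 UTC on Nov 22.
Add 10 hours and 40 minutes leg 1 → 03:55 UTC (Nov 23).
Add 3 hours layover in Phoenix → 06:55 UTC.
Add 13 hours 35 minutes leg 2 → 20:30 UTC.
Add 2 hours 15 minutes layover in Meridia → 22:45 UTC.
Add 5 hours and 10 minutes leg 3 → 03:55 UTC (Nov 24).
Add 1 hour 43 minutes layover in Miravel → 05:38 UTC.
Add 9 hours 6 minutes leg 4 → 14:44 UTC.
Dubai is UTC+4:00, so local arrival = 14:44 + 4:00 = 18:44 on Nov 24.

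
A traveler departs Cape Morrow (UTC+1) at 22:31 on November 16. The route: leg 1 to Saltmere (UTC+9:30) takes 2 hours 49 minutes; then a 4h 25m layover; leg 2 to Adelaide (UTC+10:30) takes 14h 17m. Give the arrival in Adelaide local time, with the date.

05:32 on Nov 18

Convert departure to UTC: 22:31 − 1:00 = 21:31 UTC on Nov 16.
Add 2 hours and 49 minutes leg 1 → 00:20 UTC (Nov 17).
Add 4 hours 25 minutes layover in Saltmere → 04:45 UTC.
Add 14 hours and 17 minutes leg 2 → 19:02 UTC.
Adelaide is UTC+10:30, so local arrival = 19:02 + 10:30 = 05:32 on Nov 18.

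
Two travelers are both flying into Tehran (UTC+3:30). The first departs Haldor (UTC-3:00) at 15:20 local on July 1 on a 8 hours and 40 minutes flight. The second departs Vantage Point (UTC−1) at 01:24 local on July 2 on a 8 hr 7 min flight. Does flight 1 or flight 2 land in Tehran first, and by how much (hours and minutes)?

Flight 1 in UTC: 15:20 + 3:00 = 18:20 on Jul 1.
+8 hours 40 minutes → arrive 03:00 UTC on Jul 2.
Flight 2 in UTC: 01:24 + 1:00 = 02:24 on Jul 2.
+8 hours 7 minutes → arrive 10:31 UTC on Jul 2.
Flight 1 lands earlier by 7 hours 31 minutes.

the first, by 7 hours 31 minutes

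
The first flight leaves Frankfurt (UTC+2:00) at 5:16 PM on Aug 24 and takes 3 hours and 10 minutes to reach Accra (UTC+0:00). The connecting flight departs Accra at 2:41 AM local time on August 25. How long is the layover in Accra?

8 hours 15 minutes

Convert departure to UTC: 5:16 PM − 2:00 = 3:16 PM UTC on Aug 24.
Add 3 hours 10 minutes flight time → 6:26 PM UTC.
Accra is UTC+0, so local arrival is the same: 6:26 PM on Aug 24.
Layover = 2:41 AM − 6:26 PM (+1 day) = 8 hours 15 minutes.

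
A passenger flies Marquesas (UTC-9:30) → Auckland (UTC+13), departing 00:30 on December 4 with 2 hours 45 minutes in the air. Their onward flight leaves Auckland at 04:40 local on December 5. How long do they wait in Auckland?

Convert departure to UTC: 00:30 + 9:30 = 10:00 UTC on Dec 4.
Add 2 hours 45 minutes flight time → 12:45 UTC.
Auckland is UTC+13:00, so local arrival = 12:45 + 13:00 = 01:45 on Dec 5.
Layover = 04:40 − 01:45 = 2 hours 55 minutes.

2 hours 55 minutes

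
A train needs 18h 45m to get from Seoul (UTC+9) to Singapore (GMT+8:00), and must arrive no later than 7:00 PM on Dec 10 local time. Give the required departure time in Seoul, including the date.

1:15 AM on December 10

Target arrival in UTC: 7:00 PM − 8:00 = 11:00 AM on Dec 10.
Subtract 18 hours and 45 minutes → departure 4:15 PM UTC on Dec 9.
Seoul is UTC+9:00: 4:15 PM + 9:00 = 1:15 AM on Dec 10.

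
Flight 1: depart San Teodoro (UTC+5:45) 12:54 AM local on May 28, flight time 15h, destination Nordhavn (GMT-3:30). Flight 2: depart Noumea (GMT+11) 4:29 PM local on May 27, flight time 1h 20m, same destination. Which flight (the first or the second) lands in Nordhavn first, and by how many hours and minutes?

the second, by 27 hours 20 minutes

Flight 1 in UTC: 12:54 AM − 5:45 = 7:09 PM on May 27.
+15 hours → arrive 10:09 AM UTC on May 28.
Flight 2 in UTC: 4:29 PM − 11:00 = 5:29 AM on May 27.
+1 hour 20 minutes → arrive 6:49 AM UTC on May 27.
Flight 2 lands earlier by 27 hours 20 minutes.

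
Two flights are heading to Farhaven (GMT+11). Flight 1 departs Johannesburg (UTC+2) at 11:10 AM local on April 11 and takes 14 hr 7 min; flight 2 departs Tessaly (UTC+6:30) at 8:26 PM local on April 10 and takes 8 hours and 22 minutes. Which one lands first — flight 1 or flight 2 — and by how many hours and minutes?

the second, by 24 hours 59 minutes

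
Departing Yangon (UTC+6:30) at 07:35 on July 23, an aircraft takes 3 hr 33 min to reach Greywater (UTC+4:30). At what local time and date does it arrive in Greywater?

09:08 on July 23

Convert departure to UTC: 07:35 − 6:30 = 01:05 UTC on Jul 23.
Add 3 hours and 33 minutes travel time → 04:38 UTC.
Greywater is UTC+4:30, so local arrival = 04:38 + 4:30 = 09:08 on Jul 23.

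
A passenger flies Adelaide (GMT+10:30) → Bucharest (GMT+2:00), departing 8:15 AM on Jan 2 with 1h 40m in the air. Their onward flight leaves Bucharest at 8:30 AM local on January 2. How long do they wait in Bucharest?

7 hours 5 minutes

Convert departure to UTC: 8:15 AM − 10:30 = 9:45 PM UTC on Jan 1.
Add 1 hour 40 minutes flight time → 11:25 PM UTC.
Bucharest is UTC+2:00, so local arrival = 11:25 PM + 2:00 = 1:25 AM on Jan 2.
Layover = 8:30 AM − 1:25 AM = 7 hours 5 minutes.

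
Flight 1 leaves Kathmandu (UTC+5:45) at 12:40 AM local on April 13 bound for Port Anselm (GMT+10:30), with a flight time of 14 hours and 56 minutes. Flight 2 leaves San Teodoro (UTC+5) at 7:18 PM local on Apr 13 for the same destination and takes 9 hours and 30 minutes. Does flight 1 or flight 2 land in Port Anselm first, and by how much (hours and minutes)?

Flight 1 in UTC: 12:40 AM − 5:45 = 6:55 PM on Apr 12.
+14 hours 56 minutes → arrive 9:51 AM UTC on Apr 13.
Flight 2 in UTC: 7:18 PM − 5:00 = 2:18 PM on Apr 13.
+9 hours and 30 minutes → arrive 11:48 PM UTC on Apr 13.
Flight 1 lands earlier by 13 hours 57 minutes.

the first, by 13 hours 57 minutes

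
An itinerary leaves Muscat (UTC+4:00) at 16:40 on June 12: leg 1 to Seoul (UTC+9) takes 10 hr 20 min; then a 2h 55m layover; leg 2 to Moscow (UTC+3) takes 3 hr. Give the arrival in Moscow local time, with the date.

07:55 on June 13

Convert departure to UTC: 16:40 − 4:00 = 12:40 UTC on Jun 12.
Add 10 hours 20 minutes leg 1 → 23:00 UTC.
Add 2 hours 55 minutes layover in Seoul → 01:55 UTC (Jun 13).
Add 3 hours leg 2 → 04:55 UTC.
Moscow is UTC+3:00, so local arrival = 04:55 + 3:00 = 07:55 on Jun 13.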